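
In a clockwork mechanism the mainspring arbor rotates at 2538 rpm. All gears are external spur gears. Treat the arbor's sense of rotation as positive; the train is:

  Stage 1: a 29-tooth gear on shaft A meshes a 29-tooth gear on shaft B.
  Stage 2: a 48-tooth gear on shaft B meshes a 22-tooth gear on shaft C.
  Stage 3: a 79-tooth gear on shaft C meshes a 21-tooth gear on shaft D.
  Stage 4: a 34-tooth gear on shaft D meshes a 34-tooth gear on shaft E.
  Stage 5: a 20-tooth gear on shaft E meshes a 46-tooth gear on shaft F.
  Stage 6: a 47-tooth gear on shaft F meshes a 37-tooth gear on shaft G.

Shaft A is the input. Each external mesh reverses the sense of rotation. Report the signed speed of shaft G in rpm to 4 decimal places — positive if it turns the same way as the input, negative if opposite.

+11504.9906 rpm (same as input, |ω| = 11504.9906 rpm)

Stage 1 [29T→29T]: ω = 2538.0000×29/29 = 2538.0000 rpm, dir flips to −; running = −2538.0000
Stage 2 [48T→22T]: ω = 2538.0000×48/22 = 5537.4545 rpm, dir flips to +; running = +5537.4545
Stage 3 [79T→21T]: ω = 5537.4545×79/21 = 20831.3766 rpm, dir flips to −; running = −20831.3766
Stage 4 [34T→34T]: ω = 20831.3766×34/34 = 20831.3766 rpm, dir flips to +; running = +20831.3766
Stage 5 [20T→46T]: ω = 20831.3766×20/46 = 9057.1203 rpm, dir flips to −; running = −9057.1203
Stage 6 [47T→37T]: ω = 9057.1203×47/37 = 11504.9906 rpm, dir flips to +; running = +11504.9906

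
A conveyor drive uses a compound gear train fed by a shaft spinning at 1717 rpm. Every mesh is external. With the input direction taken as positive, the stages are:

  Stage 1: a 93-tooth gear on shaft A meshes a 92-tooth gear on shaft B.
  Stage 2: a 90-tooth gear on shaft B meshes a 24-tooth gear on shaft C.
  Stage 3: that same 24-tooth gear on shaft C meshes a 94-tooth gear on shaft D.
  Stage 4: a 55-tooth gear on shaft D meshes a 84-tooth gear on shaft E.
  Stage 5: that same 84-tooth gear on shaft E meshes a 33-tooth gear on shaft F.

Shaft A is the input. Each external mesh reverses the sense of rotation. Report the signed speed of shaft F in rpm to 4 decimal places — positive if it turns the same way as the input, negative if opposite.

-2769.6751 rpm (opposite to input, |ω| = 2769.6751 rpm)

Stage 1 [93T→92T]: ω = 1717.0000×93/92 = 1735.6630 rpm, dir flips to −; running = −1735.6630
Stage 2 [90T→24T]: ω = 1735.6630×90/24 = 6508.7364 rpm, dir flips to +; running = +6508.7364
Stage 3 [24T→94T]: ω = 6508.7364×24/94 = 1661.8050 rpm, dir flips to −; running = −1661.8050
Stage 4 [55T→84T]: ω = 1661.8050×55/84 = 1088.0866 rpm, dir flips to +; running = +1088.0866
Stage 5 [84T→33T]: ω = 1088.0866×84/33 = 2769.6751 rpm, dir flips to −; running = −2769.6751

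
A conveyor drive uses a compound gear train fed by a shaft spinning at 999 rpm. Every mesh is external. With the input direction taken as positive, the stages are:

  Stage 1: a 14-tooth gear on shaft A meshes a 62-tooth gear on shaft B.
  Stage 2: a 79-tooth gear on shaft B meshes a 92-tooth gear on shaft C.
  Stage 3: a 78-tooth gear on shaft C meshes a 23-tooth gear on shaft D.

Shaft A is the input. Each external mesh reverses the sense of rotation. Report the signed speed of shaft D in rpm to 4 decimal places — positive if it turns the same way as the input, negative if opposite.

-656.9130 rpm (opposite to input, |ω| = 656.9130 rpm)

Stage 1 [14T→62T]: ω = 999.0000×14/62 = 225.5806 rpm, dir flips to −; running = −225.5806
Stage 2 [79T→92T]: ω = 225.5806×79/92 = 193.7051 rpm, dir flips to +; running = +193.7051
Stage 3 [78T→23T]: ω = 193.7051×78/23 = 656.9130 rpm, dir flips to −; running = −656.9130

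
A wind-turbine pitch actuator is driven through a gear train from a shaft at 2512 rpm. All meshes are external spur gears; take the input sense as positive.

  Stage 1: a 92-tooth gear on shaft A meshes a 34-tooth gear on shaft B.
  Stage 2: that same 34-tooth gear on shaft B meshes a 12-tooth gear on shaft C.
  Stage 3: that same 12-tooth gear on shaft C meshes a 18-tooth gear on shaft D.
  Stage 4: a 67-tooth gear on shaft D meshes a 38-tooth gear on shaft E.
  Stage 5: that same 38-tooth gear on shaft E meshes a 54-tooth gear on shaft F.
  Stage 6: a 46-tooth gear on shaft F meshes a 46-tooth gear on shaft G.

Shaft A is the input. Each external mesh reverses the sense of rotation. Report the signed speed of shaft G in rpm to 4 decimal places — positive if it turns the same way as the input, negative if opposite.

+15930.0082 rpm (same as input, |ω| = 15930.0082 rpm)

Stage 1 [92T→34T]: ω = 2512.0000×92/34 = 6797.1765 rpm, dir flips to −; running = −6797.1765
Stage 2 [34T→12T]: ω = 6797.1765×34/12 = 19258.6667 rpm, dir flips to +; running = +19258.6667
Stage 3 [12T→18T]: ω = 19258.6667×12/18 = 12839.1111 rpm, dir flips to −; running = −12839.1111
Stage 4 [67T→38T]: ω = 12839.1111×67/38 = 22637.3801 rpm, dir flips to +; running = +22637.3801
Stage 5 [38T→54T]: ω = 22637.3801×38/54 = 15930.0082 rpm, dir flips to −; running = −15930.0082
Stage 6 [46T→46T]: ω = 15930.0082×46/46 = 15930.0082 rpm, dir flips to +; running = +15930.0082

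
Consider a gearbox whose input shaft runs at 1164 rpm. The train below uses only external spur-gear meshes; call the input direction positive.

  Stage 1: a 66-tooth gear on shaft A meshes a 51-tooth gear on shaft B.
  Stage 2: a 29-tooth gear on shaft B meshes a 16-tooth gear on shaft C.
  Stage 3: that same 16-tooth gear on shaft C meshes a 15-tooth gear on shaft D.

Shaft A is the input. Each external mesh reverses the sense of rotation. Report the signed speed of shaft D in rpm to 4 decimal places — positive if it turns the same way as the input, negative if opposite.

Stage 1 [66T→51T]: ω = 1164.0000×66/51 = 1506.3529 rpm, dir flips to −; running = −1506.3529
Stage 2 [29T→16T]: ω = 1506.3529×29/16 = 2730.2647 rpm, dir flips to +; running = +2730.2647
Stage 3 [16T→15T]: ω = 2730.2647×16/15 = 2912.2824 rpm, dir flips to −; running = −2912.2824

-2912.2824 rpm (opposite to input, |ω| = 2912.2824 rpm)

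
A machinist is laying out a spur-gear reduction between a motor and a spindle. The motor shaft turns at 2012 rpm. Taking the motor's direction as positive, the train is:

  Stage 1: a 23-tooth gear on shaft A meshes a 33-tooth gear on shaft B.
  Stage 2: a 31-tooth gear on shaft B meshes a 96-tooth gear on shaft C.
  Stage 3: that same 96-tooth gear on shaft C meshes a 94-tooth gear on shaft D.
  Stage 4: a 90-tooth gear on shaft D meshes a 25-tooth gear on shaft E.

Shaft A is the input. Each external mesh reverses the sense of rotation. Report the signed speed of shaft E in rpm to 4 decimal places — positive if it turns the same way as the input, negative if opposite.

+1664.8619 rpm (same as input, |ω| = 1664.8619 rpm)

Stage 1 [23T→33T]: ω = 2012.0000×23/33 = 1402.3030 rpm, dir flips to −; running = −1402.3030
Stage 2 [31T→96T]: ω = 1402.3030×31/96 = 452.8270 rpm, dir flips to +; running = +452.8270
Stage 3 [96T→94T]: ω = 452.8270×96/94 = 462.4616 rpm, dir flips to −; running = −462.4616
Stage 4 [90T→25T]: ω = 462.4616×90/25 = 1664.8619 rpm, dir flips to +; running = +1664.8619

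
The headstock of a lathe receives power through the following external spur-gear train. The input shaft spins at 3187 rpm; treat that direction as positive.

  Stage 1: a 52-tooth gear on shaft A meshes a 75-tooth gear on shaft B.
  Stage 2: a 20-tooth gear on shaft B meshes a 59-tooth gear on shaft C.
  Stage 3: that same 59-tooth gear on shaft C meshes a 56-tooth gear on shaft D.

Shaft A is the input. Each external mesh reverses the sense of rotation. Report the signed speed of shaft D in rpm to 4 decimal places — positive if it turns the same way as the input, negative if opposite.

Stage 1 [52T→75T]: ω = 3187.0000×52/75 = 2209.6533 rpm, dir flips to −; running = −2209.6533
Stage 2 [20T→59T]: ω = 2209.6533×20/59 = 749.0350 rpm, dir flips to +; running = +749.0350
Stage 3 [59T→56T]: ω = 749.0350×59/56 = 789.1619 rpm, dir flips to −; running = −789.1619

-789.1619 rpm (opposite to input, |ω| = 789.1619 rpm)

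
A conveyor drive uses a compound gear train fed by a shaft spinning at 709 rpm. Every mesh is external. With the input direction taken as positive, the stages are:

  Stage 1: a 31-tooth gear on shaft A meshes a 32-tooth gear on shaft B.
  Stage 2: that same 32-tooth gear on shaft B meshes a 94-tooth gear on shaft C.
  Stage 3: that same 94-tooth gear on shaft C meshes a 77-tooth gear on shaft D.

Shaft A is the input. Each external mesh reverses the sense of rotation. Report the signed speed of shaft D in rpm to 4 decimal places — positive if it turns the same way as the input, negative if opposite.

-285.4416 rpm (opposite to input, |ω| = 285.4416 rpm)

Stage 1 [31T→32T]: ω = 709.0000×31/32 = 686.8438 rpm, dir flips to −; running = −686.8438
Stage 2 [32T→94T]: ω = 686.8438×32/94 = 233.8191 rpm, dir flips to +; running = +233.8191
Stage 3 [94T→77T]: ω = 233.8191×94/77 = 285.4416 rpm, dir flips to −; running = −285.4416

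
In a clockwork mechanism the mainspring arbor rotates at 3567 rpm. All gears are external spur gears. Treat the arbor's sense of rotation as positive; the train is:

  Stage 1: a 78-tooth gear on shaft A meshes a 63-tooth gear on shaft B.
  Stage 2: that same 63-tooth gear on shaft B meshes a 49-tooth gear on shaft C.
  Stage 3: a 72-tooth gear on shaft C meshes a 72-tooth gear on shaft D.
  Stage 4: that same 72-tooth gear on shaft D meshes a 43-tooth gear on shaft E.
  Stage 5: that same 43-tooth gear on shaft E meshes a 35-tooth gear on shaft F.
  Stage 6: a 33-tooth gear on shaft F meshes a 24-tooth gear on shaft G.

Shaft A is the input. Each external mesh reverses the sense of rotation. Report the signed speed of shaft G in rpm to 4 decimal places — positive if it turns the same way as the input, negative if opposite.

+16060.8595 rpm (same as input, |ω| = 16060.8595 rpm)

Stage 1 [78T→63T]: ω = 3567.0000×78/63 = 4416.2857 rpm, dir flips to −; running = −4416.2857
Stage 2 [63T→49T]: ω = 4416.2857×63/49 = 5678.0816 rpm, dir flips to +; running = +5678.0816
Stage 3 [72T→72T]: ω = 5678.0816×72/72 = 5678.0816 rpm, dir flips to −; running = −5678.0816
Stage 4 [72T→43T]: ω = 5678.0816×72/43 = 9507.4855 rpm, dir flips to +; running = +9507.4855
Stage 5 [43T→35T]: ω = 9507.4855×43/35 = 11680.6251 rpm, dir flips to −; running = −11680.6251
Stage 6 [33T→24T]: ω = 11680.6251×33/24 = 16060.8595 rpm, dir flips to +; running = +16060.8595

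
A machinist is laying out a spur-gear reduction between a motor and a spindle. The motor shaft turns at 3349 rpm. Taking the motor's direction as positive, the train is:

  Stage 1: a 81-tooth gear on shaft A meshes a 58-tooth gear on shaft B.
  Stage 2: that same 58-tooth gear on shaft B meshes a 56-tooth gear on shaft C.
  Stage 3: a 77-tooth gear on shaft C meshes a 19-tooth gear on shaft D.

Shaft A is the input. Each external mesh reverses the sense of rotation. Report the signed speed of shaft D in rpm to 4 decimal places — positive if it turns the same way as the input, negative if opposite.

Stage 1 [81T→58T]: ω = 3349.0000×81/58 = 4677.0517 rpm, dir flips to −; running = −4677.0517
Stage 2 [58T→56T]: ω = 4677.0517×58/56 = 4844.0893 rpm, dir flips to +; running = +4844.0893
Stage 3 [77T→19T]: ω = 4844.0893×77/19 = 19631.3092 rpm, dir flips to −; running = −19631.3092

-19631.3092 rpm (opposite to input, |ω| = 19631.3092 rpm)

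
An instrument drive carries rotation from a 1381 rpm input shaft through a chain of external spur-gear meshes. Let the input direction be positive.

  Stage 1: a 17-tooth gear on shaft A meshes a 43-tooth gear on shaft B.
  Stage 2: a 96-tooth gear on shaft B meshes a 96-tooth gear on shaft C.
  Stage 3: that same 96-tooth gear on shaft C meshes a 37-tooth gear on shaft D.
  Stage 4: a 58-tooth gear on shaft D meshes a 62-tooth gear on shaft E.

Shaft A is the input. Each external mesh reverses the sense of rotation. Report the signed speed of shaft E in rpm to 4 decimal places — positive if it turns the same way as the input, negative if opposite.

Stage 1 [17T→43T]: ω = 1381.0000×17/43 = 545.9767 rpm, dir flips to −; running = −545.9767
Stage 2 [96T→96T]: ω = 545.9767×96/96 = 545.9767 rpm, dir flips to +; running = +545.9767
Stage 3 [96T→37T]: ω = 545.9767×96/37 = 1416.5883 rpm, dir flips to −; running = −1416.5883
Stage 4 [58T→62T]: ω = 1416.5883×58/62 = 1325.1955 rpm, dir flips to +; running = +1325.1955

+1325.1955 rpm (same as input, |ω| = 1325.1955 rpm)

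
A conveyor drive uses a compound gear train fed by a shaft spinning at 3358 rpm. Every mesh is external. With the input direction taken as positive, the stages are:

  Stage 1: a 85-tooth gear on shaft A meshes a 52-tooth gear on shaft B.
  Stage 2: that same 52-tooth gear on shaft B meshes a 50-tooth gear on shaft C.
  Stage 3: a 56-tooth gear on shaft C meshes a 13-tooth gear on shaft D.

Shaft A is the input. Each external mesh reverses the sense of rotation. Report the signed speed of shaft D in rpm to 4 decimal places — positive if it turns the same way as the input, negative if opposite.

-24590.8923 rpm (opposite to input, |ω| = 24590.8923 rpm)

Stage 1 [85T→52T]: ω = 3358.0000×85/52 = 5489.0385 rpm, dir flips to −; running = −5489.0385
Stage 2 [52T→50T]: ω = 5489.0385×52/50 = 5708.6000 rpm, dir flips to +; running = +5708.6000
Stage 3 [56T→13T]: ω = 5708.6000×56/13 = 24590.8923 rpm, dir flips to −; running = −24590.8923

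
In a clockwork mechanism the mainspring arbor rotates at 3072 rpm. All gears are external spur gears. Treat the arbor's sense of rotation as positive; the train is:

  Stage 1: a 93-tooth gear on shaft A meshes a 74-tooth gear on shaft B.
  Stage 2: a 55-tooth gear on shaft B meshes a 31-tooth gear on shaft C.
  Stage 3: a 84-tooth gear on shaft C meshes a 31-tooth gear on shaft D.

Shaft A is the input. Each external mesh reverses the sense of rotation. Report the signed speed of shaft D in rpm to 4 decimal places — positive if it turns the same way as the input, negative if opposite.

-18560.5580 rpm (opposite to input, |ω| = 18560.5580 rpm)

Stage 1 [93T→74T]: ω = 3072.0000×93/74 = 3860.7568 rpm, dir flips to −; running = −3860.7568
Stage 2 [55T→31T]: ω = 3860.7568×55/31 = 6849.7297 rpm, dir flips to +; running = +6849.7297
Stage 3 [84T→31T]: ω = 6849.7297×84/31 = 18560.5580 rpm, dir flips to −; running = −18560.5580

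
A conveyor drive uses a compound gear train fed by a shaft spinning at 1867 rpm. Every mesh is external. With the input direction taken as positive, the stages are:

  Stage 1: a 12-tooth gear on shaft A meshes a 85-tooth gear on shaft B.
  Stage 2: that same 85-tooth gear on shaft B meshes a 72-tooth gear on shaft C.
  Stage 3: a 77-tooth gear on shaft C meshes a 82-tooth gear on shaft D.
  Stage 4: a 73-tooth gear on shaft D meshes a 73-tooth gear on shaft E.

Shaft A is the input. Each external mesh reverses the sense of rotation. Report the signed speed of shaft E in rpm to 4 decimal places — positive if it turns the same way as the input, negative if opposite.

Stage 1 [12T→85T]: ω = 1867.0000×12/85 = 263.5765 rpm, dir flips to −; running = −263.5765
Stage 2 [85T→72T]: ω = 263.5765×85/72 = 311.1667 rpm, dir flips to +; running = +311.1667
Stage 3 [77T→82T]: ω = 311.1667×77/82 = 292.1931 rpm, dir flips to −; running = −292.1931
Stage 4 [73T→73T]: ω = 292.1931×73/73 = 292.1931 rpm, dir flips to +; running = +292.1931

+292.1931 rpm (same as input, |ω| = 292.1931 rpm)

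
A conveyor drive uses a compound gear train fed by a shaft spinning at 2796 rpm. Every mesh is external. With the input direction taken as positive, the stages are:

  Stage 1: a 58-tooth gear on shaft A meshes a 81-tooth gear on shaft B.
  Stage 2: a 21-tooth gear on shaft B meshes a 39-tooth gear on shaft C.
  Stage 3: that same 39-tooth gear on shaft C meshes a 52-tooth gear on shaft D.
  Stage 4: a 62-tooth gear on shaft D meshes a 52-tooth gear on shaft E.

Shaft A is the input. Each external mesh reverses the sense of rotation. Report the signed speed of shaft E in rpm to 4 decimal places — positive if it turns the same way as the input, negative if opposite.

+964.0164 rpm (same as input, |ω| = 964.0164 rpm)

Stage 1 [58T→81T]: ω = 2796.0000×58/81 = 2002.0741 rpm, dir flips to −; running = −2002.0741
Stage 2 [21T→39T]: ω = 2002.0741×21/39 = 1078.0399 rpm, dir flips to +; running = +1078.0399
Stage 3 [39T→52T]: ω = 1078.0399×39/52 = 808.5299 rpm, dir flips to −; running = −808.5299
Stage 4 [62T→52T]: ω = 808.5299×62/52 = 964.0164 rpm, dir flips to +; running = +964.0164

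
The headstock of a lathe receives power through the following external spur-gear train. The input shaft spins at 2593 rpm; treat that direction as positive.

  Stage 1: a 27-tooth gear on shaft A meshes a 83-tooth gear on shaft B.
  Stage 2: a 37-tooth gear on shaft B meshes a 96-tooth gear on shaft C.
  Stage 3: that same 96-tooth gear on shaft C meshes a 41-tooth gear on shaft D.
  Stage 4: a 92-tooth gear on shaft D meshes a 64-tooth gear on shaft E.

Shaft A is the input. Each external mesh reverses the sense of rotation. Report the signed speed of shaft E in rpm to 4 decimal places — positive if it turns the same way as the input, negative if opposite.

Stage 1 [27T→83T]: ω = 2593.0000×27/83 = 843.5060 rpm, dir flips to −; running = −843.5060
Stage 2 [37T→96T]: ω = 843.5060×37/96 = 325.1013 rpm, dir flips to +; running = +325.1013
Stage 3 [96T→41T]: ω = 325.1013×96/41 = 761.2128 rpm, dir flips to −; running = −761.2128
Stage 4 [92T→64T]: ω = 761.2128×92/64 = 1094.2433 rpm, dir flips to +; running = +1094.2433

+1094.2433 rpm (same as input, |ω| = 1094.2433 rpm)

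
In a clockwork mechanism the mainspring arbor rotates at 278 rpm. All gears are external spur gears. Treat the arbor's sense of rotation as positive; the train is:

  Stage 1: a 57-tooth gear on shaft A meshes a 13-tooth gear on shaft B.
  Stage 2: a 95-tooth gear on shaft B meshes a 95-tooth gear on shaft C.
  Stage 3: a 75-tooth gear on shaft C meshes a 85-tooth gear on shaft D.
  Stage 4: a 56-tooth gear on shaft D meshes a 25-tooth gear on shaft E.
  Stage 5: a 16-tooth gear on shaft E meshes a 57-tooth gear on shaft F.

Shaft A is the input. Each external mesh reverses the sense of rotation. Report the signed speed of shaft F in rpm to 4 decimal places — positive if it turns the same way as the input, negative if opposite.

Stage 1 [57T→13T]: ω = 278.0000×57/13 = 1218.9231 rpm, dir flips to −; running = −1218.9231
Stage 2 [95T→95T]: ω = 1218.9231×95/95 = 1218.9231 rpm, dir flips to +; running = +1218.9231
Stage 3 [75T→85T]: ω = 1218.9231×75/85 = 1075.5204 rpm, dir flips to −; running = −1075.5204
Stage 4 [56T→25T]: ω = 1075.5204×56/25 = 2409.1656 rpm, dir flips to +; running = +2409.1656
Stage 5 [16T→57T]: ω = 2409.1656×16/57 = 676.2570 rpm, dir flips to −; running = −676.2570

-676.2570 rpm (opposite to input, |ω| = 676.2570 rpm)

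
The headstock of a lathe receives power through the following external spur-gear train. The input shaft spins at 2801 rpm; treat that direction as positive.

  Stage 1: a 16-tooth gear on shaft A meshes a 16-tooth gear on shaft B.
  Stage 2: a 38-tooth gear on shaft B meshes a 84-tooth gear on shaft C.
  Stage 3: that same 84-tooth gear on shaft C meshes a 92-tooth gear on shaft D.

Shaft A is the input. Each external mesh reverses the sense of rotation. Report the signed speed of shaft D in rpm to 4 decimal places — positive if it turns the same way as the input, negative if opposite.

Stage 1 [16T→16T]: ω = 2801.0000×16/16 = 2801.0000 rpm, dir flips to −; running = −2801.0000
Stage 2 [38T→84T]: ω = 2801.0000×38/84 = 1267.1190 rpm, dir flips to +; running = +1267.1190
Stage 3 [84T→92T]: ω = 1267.1190×84/92 = 1156.9348 rpm, dir flips to −; running = −1156.9348

-1156.9348 rpm (opposite to input, |ω| = 1156.9348 rpm)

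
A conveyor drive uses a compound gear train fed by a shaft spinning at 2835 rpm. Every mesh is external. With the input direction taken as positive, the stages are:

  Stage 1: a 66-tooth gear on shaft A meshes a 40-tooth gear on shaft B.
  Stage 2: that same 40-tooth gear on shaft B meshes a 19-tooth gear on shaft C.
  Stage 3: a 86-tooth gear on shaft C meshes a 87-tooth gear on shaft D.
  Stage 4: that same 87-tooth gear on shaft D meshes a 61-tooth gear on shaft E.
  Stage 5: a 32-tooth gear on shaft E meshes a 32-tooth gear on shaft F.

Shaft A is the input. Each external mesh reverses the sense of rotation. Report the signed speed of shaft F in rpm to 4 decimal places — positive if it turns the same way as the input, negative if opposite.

Stage 1 [66T→40T]: ω = 2835.0000×66/40 = 4677.7500 rpm, dir flips to −; running = −4677.7500
Stage 2 [40T→19T]: ω = 4677.7500×40/19 = 9847.8947 rpm, dir flips to +; running = +9847.8947
Stage 3 [86T→87T]: ω = 9847.8947×86/87 = 9734.7005 rpm, dir flips to −; running = −9734.7005
Stage 4 [87T→61T]: ω = 9734.7005×87/61 = 13883.9172 rpm, dir flips to +; running = +13883.9172
Stage 5 [32T→32T]: ω = 13883.9172×32/32 = 13883.9172 rpm, dir flips to −; running = −13883.9172

-13883.9172 rpm (opposite to input, |ω| = 13883.9172 rpm)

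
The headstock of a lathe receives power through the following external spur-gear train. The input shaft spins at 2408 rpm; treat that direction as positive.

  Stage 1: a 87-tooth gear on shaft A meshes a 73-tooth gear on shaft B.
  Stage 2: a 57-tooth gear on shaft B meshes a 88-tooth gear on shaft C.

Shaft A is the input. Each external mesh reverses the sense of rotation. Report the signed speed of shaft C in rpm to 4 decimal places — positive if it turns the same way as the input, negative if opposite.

+1858.8531 rpm (same as input, |ω| = 1858.8531 rpm)

Stage 1 [87T→73T]: ω = 2408.0000×87/73 = 2869.8082 rpm, dir flips to −; running = −2869.8082
Stage 2 [57T→88T]: ω = 2869.8082×57/88 = 1858.8531 rpm, dir flips to +; running = +1858.8531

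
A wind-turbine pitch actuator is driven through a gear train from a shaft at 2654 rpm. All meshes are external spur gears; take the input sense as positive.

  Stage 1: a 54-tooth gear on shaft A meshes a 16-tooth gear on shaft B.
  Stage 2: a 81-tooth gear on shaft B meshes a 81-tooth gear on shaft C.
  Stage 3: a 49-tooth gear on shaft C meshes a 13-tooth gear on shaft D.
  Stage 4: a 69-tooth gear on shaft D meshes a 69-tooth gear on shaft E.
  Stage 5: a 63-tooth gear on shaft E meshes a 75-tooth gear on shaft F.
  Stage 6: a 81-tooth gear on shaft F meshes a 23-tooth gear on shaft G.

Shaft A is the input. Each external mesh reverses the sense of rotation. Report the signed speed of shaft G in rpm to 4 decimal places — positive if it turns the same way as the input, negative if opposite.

+99876.6328 rpm (same as input, |ω| = 99876.6328 rpm)

Stage 1 [54T→16T]: ω = 2654.0000×54/16 = 8957.2500 rpm, dir flips to −; running = −8957.2500
Stage 2 [81T→81T]: ω = 8957.2500×81/81 = 8957.2500 rpm, dir flips to +; running = +8957.2500
Stage 3 [49T→13T]: ω = 8957.2500×49/13 = 33761.9423 rpm, dir flips to −; running = −33761.9423
Stage 4 [69T→69T]: ω = 33761.9423×69/69 = 33761.9423 rpm, dir flips to +; running = +33761.9423
Stage 5 [63T→75T]: ω = 33761.9423×63/75 = 28360.0315 rpm, dir flips to −; running = −28360.0315
Stage 6 [81T→23T]: ω = 28360.0315×81/23 = 99876.6328 rpm, dir flips to +; running = +99876.6328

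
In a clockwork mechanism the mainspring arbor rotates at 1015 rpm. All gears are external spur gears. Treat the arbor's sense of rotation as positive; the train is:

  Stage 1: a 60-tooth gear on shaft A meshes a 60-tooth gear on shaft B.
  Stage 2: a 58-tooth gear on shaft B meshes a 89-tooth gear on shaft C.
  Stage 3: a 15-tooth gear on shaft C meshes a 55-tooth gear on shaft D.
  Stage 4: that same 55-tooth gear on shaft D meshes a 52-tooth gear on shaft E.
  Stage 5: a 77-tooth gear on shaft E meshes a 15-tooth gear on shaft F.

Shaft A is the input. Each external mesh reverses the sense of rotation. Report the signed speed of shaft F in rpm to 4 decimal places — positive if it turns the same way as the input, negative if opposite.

-979.4706 rpm (opposite to input, |ω| = 979.4706 rpm)

Stage 1 [60T→60T]: ω = 1015.0000×60/60 = 1015.0000 rpm, dir flips to −; running = −1015.0000
Stage 2 [58T→89T]: ω = 1015.0000×58/89 = 661.4607 rpm, dir flips to +; running = +661.4607
Stage 3 [15T→55T]: ω = 661.4607×15/55 = 180.3984 rpm, dir flips to −; running = −180.3984
Stage 4 [55T→52T]: ω = 180.3984×55/52 = 190.8060 rpm, dir flips to +; running = +190.8060
Stage 5 [77T→15T]: ω = 190.8060×77/15 = 979.4706 rpm, dir flips to −; running = −979.4706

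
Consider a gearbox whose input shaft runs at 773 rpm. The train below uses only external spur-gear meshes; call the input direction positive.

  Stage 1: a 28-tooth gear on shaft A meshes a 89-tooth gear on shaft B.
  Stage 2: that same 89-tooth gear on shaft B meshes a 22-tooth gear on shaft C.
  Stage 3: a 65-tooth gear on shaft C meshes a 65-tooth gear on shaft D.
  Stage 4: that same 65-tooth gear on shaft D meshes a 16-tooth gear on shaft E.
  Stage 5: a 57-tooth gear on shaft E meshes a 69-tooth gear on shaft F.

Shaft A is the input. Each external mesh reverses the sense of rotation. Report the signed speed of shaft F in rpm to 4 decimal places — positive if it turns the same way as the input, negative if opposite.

Stage 1 [28T→89T]: ω = 773.0000×28/89 = 243.1910 rpm, dir flips to −; running = −243.1910
Stage 2 [89T→22T]: ω = 243.1910×89/22 = 983.8182 rpm, dir flips to +; running = +983.8182
Stage 3 [65T→65T]: ω = 983.8182×65/65 = 983.8182 rpm, dir flips to −; running = −983.8182
Stage 4 [65T→16T]: ω = 983.8182×65/16 = 3996.7614 rpm, dir flips to +; running = +3996.7614
Stage 5 [57T→69T]: ω = 3996.7614×57/69 = 3301.6724 rpm, dir flips to −; running = −3301.6724

-3301.6724 rpm (opposite to input, |ω| = 3301.6724 rpm)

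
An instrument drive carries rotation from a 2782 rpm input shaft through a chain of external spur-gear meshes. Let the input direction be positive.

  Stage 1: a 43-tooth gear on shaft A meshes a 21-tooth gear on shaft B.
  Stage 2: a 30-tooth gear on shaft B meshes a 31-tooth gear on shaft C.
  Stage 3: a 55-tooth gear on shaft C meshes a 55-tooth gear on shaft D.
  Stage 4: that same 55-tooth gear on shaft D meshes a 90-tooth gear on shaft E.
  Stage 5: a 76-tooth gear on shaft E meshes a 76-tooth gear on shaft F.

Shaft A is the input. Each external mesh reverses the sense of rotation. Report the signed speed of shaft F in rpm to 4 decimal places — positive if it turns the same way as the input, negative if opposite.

Stage 1 [43T→21T]: ω = 2782.0000×43/21 = 5696.4762 rpm, dir flips to −; running = −5696.4762
Stage 2 [30T→31T]: ω = 5696.4762×30/31 = 5512.7189 rpm, dir flips to +; running = +5512.7189
Stage 3 [55T→55T]: ω = 5512.7189×55/55 = 5512.7189 rpm, dir flips to −; running = −5512.7189
Stage 4 [55T→90T]: ω = 5512.7189×55/90 = 3368.8838 rpm, dir flips to +; running = +3368.8838
Stage 5 [76T→76T]: ω = 3368.8838×76/76 = 3368.8838 rpm, dir flips to −; running = −3368.8838

-3368.8838 rpm (opposite to input, |ω| = 3368.8838 rpm)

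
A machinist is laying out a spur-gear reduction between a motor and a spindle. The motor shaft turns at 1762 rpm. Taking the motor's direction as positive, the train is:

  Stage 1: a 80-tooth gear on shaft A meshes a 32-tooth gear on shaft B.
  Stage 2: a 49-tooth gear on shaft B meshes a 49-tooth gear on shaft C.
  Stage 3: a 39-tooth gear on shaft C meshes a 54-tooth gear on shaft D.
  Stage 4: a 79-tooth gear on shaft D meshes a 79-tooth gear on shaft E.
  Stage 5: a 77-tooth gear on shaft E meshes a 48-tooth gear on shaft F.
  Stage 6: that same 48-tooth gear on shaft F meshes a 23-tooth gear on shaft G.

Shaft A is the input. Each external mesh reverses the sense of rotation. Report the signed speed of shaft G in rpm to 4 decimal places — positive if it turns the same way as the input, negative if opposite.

+10650.7367 rpm (same as input, |ω| = 10650.7367 rpm)

Stage 1 [80T→32T]: ω = 1762.0000×80/32 = 4405.0000 rpm, dir flips to −; running = −4405.0000
Stage 2 [49T→49T]: ω = 4405.0000×49/49 = 4405.0000 rpm, dir flips to +; running = +4405.0000
Stage 3 [39T→54T]: ω = 4405.0000×39/54 = 3181.3889 rpm, dir flips to −; running = −3181.3889
Stage 4 [79T→79T]: ω = 3181.3889×79/79 = 3181.3889 rpm, dir flips to +; running = +3181.3889
Stage 5 [77T→48T]: ω = 3181.3889×77/48 = 5103.4780 rpm, dir flips to −; running = −5103.4780
Stage 6 [48T→23T]: ω = 5103.4780×48/23 = 10650.7367 rpm, dir flips to +; running = +10650.7367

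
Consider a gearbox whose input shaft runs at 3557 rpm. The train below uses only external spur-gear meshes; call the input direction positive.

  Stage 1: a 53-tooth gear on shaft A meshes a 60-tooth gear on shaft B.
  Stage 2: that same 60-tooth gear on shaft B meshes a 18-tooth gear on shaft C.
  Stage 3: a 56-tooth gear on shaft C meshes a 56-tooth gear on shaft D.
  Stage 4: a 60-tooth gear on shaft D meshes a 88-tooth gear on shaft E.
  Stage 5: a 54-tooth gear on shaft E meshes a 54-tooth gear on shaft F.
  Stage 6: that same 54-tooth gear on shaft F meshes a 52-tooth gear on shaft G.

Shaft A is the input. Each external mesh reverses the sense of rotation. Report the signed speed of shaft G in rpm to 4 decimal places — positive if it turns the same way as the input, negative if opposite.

Stage 1 [53T→60T]: ω = 3557.0000×53/60 = 3142.0167 rpm, dir flips to −; running = −3142.0167
Stage 2 [60T→18T]: ω = 3142.0167×60/18 = 10473.3889 rpm, dir flips to +; running = +10473.3889
Stage 3 [56T→56T]: ω = 10473.3889×56/56 = 10473.3889 rpm, dir flips to −; running = −10473.3889
Stage 4 [60T→88T]: ω = 10473.3889×60/88 = 7140.9470 rpm, dir flips to +; running = +7140.9470
Stage 5 [54T→54T]: ω = 7140.9470×54/54 = 7140.9470 rpm, dir flips to −; running = −7140.9470
Stage 6 [54T→52T]: ω = 7140.9470×54/52 = 7415.5988 rpm, dir flips to +; running = +7415.5988

+7415.5988 rpm (same as input, |ω| = 7415.5988 rpm)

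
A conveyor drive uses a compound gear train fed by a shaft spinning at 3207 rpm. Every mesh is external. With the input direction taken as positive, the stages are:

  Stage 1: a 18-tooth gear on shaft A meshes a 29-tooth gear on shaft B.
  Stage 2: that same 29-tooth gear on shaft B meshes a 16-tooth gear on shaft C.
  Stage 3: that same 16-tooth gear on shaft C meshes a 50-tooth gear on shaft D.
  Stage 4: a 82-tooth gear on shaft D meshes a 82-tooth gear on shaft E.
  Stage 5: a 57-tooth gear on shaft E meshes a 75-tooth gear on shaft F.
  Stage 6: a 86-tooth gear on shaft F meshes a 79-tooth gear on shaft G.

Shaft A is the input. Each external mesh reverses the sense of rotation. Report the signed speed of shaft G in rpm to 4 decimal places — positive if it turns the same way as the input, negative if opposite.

Stage 1 [18T→29T]: ω = 3207.0000×18/29 = 1990.5517 rpm, dir flips to −; running = −1990.5517
Stage 2 [29T→16T]: ω = 1990.5517×29/16 = 3607.8750 rpm, dir flips to +; running = +3607.8750
Stage 3 [16T→50T]: ω = 3607.8750×16/50 = 1154.5200 rpm, dir flips to −; running = −1154.5200
Stage 4 [82T→82T]: ω = 1154.5200×82/82 = 1154.5200 rpm, dir flips to +; running = +1154.5200
Stage 5 [57T→75T]: ω = 1154.5200×57/75 = 877.4352 rpm, dir flips to −; running = −877.4352
Stage 6 [86T→79T]: ω = 877.4352×86/79 = 955.1826 rpm, dir flips to +; running = +955.1826

+955.1826 rpm (same as input, |ω| = 955.1826 rpm)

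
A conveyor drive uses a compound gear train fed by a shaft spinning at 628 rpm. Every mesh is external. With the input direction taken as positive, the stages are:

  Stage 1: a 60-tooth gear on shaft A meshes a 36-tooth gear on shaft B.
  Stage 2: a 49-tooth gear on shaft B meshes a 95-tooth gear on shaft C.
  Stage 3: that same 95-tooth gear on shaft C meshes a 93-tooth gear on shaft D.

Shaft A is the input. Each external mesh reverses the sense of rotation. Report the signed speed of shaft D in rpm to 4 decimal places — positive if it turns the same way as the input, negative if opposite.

Stage 1 [60T→36T]: ω = 628.0000×60/36 = 1046.6667 rpm, dir flips to −; running = −1046.6667
Stage 2 [49T→95T]: ω = 1046.6667×49/95 = 539.8596 rpm, dir flips to +; running = +539.8596
Stage 3 [95T→93T]: ω = 539.8596×95/93 = 551.4695 rpm, dir flips to −; running = −551.4695

-551.4695 rpm (opposite to input, |ω| = 551.4695 rpm)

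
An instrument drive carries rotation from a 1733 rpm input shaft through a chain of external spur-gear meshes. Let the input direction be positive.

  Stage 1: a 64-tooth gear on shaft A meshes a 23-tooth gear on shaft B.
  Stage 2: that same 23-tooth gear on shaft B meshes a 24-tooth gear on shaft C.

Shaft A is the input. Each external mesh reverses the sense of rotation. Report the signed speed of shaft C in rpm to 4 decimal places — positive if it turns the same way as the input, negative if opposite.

Stage 1 [64T→23T]: ω = 1733.0000×64/23 = 4822.2609 rpm, dir flips to −; running = −4822.2609
Stage 2 [23T→24T]: ω = 4822.2609×23/24 = 4621.3333 rpm, dir flips to +; running = +4621.3333

+4621.3333 rpm (same as input, |ω| = 4621.3333 rpm)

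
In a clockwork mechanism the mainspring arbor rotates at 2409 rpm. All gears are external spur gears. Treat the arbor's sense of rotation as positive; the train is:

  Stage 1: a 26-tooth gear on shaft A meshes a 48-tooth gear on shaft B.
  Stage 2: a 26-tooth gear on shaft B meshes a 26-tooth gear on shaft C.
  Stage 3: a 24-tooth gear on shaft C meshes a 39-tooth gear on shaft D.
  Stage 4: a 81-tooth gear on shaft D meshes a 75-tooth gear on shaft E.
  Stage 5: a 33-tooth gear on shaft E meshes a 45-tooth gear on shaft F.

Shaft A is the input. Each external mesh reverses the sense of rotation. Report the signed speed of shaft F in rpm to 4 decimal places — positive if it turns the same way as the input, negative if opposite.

Stage 1 [26T→48T]: ω = 2409.0000×26/48 = 1304.8750 rpm, dir flips to −; running = −1304.8750
Stage 2 [26T→26T]: ω = 1304.8750×26/26 = 1304.8750 rpm, dir flips to +; running = +1304.8750
Stage 3 [24T→39T]: ω = 1304.8750×24/39 = 803.0000 rpm, dir flips to −; running = −803.0000
Stage 4 [81T→75T]: ω = 803.0000×81/75 = 867.2400 rpm, dir flips to +; running = +867.2400
Stage 5 [33T→45T]: ω = 867.2400×33/45 = 635.9760 rpm, dir flips to −; running = −635.9760

-635.9760 rpm (opposite to input, |ω| = 635.9760 rpm)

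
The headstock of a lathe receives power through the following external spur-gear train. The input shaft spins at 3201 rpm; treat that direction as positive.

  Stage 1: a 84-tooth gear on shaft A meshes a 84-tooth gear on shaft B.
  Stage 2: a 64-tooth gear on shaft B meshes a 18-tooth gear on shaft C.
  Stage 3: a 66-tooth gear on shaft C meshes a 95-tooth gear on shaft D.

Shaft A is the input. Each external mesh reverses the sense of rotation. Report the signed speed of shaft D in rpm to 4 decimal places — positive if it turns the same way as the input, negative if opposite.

Stage 1 [84T→84T]: ω = 3201.0000×84/84 = 3201.0000 rpm, dir flips to −; running = −3201.0000
Stage 2 [64T→18T]: ω = 3201.0000×64/18 = 11381.3333 rpm, dir flips to +; running = +11381.3333
Stage 3 [66T→95T]: ω = 11381.3333×66/95 = 7907.0316 rpm, dir flips to −; running = −7907.0316

-7907.0316 rpm (opposite to input, |ω| = 7907.0316 rpm)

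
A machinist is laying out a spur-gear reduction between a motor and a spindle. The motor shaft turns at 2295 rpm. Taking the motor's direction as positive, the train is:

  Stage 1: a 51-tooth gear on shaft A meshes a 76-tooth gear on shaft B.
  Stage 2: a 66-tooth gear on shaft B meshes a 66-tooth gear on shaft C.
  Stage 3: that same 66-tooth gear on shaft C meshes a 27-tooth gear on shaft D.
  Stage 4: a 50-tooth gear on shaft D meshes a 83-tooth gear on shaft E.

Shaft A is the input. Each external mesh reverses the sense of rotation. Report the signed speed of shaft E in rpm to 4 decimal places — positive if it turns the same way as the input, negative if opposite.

+2267.8345 rpm (same as input, |ω| = 2267.8345 rpm)

Stage 1 [51T→76T]: ω = 2295.0000×51/76 = 1540.0658 rpm, dir flips to −; running = −1540.0658
Stage 2 [66T→66T]: ω = 1540.0658×66/66 = 1540.0658 rpm, dir flips to +; running = +1540.0658
Stage 3 [66T→27T]: ω = 1540.0658×66/27 = 3764.6053 rpm, dir flips to −; running = −3764.6053
Stage 4 [50T→83T]: ω = 3764.6053×50/83 = 2267.8345 rpm, dir flips to +; running = +2267.8345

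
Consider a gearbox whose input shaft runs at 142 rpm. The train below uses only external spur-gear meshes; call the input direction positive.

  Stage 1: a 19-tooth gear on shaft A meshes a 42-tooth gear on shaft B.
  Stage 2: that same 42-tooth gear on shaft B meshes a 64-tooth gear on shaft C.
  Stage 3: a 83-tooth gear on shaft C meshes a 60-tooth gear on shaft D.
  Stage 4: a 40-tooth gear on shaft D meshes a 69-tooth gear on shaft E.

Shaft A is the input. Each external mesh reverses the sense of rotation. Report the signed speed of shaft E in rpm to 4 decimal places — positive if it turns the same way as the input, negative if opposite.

+33.8065 rpm (same as input, |ω| = 33.8065 rpm)

Stage 1 [19T→42T]: ω = 142.0000×19/42 = 64.2381 rpm, dir flips to −; running = −64.2381
Stage 2 [42T→64T]: ω = 64.2381×42/64 = 42.1562 rpm, dir flips to +; running = +42.1562
Stage 3 [83T→60T]: ω = 42.1562×83/60 = 58.3161 rpm, dir flips to −; running = −58.3161
Stage 4 [40T→69T]: ω = 58.3161×40/69 = 33.8065 rpm, dir flips to +; running = +33.8065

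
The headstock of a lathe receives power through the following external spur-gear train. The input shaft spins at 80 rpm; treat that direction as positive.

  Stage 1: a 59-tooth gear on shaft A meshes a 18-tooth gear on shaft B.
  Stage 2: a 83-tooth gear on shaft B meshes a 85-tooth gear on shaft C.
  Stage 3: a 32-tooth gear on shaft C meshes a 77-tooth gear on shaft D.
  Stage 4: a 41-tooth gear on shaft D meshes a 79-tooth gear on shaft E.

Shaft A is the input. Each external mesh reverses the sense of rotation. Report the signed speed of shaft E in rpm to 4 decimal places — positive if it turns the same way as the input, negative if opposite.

Stage 1 [59T→18T]: ω = 80.0000×59/18 = 262.2222 rpm, dir flips to −; running = −262.2222
Stage 2 [83T→85T]: ω = 262.2222×83/85 = 256.0523 rpm, dir flips to +; running = +256.0523
Stage 3 [32T→77T]: ω = 256.0523×32/77 = 106.4113 rpm, dir flips to −; running = −106.4113
Stage 4 [41T→79T]: ω = 106.4113×41/79 = 55.2261 rpm, dir flips to +; running = +55.2261

+55.2261 rpm (same as input, |ω| = 55.2261 rpm)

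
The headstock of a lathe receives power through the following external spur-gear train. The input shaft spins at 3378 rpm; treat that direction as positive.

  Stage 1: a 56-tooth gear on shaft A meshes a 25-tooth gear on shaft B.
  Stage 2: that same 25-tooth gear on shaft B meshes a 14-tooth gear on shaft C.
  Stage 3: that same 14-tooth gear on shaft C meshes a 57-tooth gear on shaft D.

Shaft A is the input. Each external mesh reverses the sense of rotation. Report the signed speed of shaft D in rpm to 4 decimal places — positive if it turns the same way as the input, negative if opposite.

Stage 1 [56T→25T]: ω = 3378.0000×56/25 = 7566.7200 rpm, dir flips to −; running = −7566.7200
Stage 2 [25T→14T]: ω = 7566.7200×25/14 = 13512.0000 rpm, dir flips to +; running = +13512.0000
Stage 3 [14T→57T]: ω = 13512.0000×14/57 = 3318.7368 rpm, dir flips to −; running = −3318.7368

-3318.7368 rpm (opposite to input, |ω| = 3318.7368 rpm)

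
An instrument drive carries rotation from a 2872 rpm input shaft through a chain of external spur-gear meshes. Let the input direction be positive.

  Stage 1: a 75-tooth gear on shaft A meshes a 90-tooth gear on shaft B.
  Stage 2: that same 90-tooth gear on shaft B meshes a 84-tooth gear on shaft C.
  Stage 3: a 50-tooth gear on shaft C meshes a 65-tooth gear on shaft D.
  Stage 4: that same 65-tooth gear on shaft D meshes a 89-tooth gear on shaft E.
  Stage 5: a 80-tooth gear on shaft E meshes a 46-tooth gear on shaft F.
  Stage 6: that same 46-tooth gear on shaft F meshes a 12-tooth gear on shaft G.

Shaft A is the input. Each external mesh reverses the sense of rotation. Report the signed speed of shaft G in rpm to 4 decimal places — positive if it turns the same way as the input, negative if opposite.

Stage 1 [75T→90T]: ω = 2872.0000×75/90 = 2393.3333 rpm, dir flips to −; running = −2393.3333
Stage 2 [90T→84T]: ω = 2393.3333×90/84 = 2564.2857 rpm, dir flips to +; running = +2564.2857
Stage 3 [50T→65T]: ω = 2564.2857×50/65 = 1972.5275 rpm, dir flips to −; running = −1972.5275
Stage 4 [65T→89T]: ω = 1972.5275×65/89 = 1440.6100 rpm, dir flips to +; running = +1440.6100
Stage 5 [80T→46T]: ω = 1440.6100×80/46 = 2505.4086 rpm, dir flips to −; running = −2505.4086
Stage 6 [46T→12T]: ω = 2505.4086×46/12 = 9604.0663 rpm, dir flips to +; running = +9604.0663

+9604.0663 rpm (same as input, |ω| = 9604.0663 rpm)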